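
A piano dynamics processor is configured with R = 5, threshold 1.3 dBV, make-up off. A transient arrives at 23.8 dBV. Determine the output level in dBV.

5.8 dBV

Overshoot: 23.8 − 1.3 = 22.5 dB.
The 22.5 dB excess becomes 4.5 dB after 5:1 reduction.
Output = 1.3 + 4.5 = 5.8 dBV.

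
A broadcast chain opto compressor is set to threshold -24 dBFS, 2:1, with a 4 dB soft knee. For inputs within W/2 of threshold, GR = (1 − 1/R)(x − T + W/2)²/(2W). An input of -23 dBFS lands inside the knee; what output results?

x − T + W/2 = -23 − (-24) + 2 = 3.
GR = (1 − 1/2) × 3² / 8 = 0.5 × 9 / 8 = 0.5625 dB.
Output = -23 − 0.5625 = -23.5625 dBFS.

-23.5625 dBFS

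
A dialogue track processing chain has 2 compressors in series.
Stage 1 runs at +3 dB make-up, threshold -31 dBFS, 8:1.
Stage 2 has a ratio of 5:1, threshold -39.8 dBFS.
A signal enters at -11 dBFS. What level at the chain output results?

Stage 1: overshoot 20 dB → 20/8 = 2.5 dB → -28.5 dBFS; +3 dB make-up → -25.5 dBFS.
Stage 2: overshoot 14.3 dB → 14.3/5 = 2.86 dB → -36.94 dBFS.

-36.94 dBFS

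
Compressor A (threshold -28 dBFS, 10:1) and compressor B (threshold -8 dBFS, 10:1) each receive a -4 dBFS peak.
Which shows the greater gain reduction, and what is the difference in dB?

A, by 18 dB

A: overshoot 24 dB → output overshoot 2.4 dB → GR 21.6 dB.
B: overshoot 4 dB → output overshoot 0.4 dB → GR 3.6 dB.
A reduces 18 dB more.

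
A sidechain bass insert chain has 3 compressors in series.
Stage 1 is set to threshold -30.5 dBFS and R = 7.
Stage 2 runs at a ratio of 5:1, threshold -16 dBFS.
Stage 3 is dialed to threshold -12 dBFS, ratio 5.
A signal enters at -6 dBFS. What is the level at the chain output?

Stage 1: overshoot 24.5 dB → 24.5/7 = 3.5 dB → -27 dBFS.
Stage 2: below threshold (-27 ≤ -16); passes unchanged; output -27 dBFS.
Stage 3: below threshold (-27 ≤ -12); passes unchanged; output -27 dBFS.

-27 dBFS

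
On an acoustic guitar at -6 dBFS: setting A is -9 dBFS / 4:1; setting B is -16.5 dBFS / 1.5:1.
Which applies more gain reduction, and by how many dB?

B, by 1.25 dB

A: GR = 3 − 3/4 = 2.25 dB.
B: GR = 10.5 − 10.5/1.5 = 3.5 dB.
B reduces 1.25 dB more.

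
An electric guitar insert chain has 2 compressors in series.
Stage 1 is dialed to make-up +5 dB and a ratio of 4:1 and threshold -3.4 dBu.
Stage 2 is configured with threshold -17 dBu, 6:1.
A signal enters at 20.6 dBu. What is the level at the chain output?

Stage 1: 20.6 dBu is 24 dB over -3.4 dBu; at 4:1 that becomes 6 dB over, giving 2.6 dBu; +5 dB make-up → 7.6 dBu.
Stage 2: overshoot 24.6 dB → 24.6/6 = 4.1 dB → -12.9 dBu.

-12.9 dBu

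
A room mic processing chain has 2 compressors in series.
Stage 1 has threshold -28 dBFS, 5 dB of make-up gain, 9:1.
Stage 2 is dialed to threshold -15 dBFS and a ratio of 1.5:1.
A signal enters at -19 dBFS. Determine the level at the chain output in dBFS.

Stage 1: 9 dB above -28 dBFS, reduced 9:1 to 1 dB above → -27 dBFS; +5 dB make-up → -22 dBFS.
Stage 2: -22 dBFS is at or below the -15 dBFS threshold — no compression; output -22 dBFS.

-22 dBFS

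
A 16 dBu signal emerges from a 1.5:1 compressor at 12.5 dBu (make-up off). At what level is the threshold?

Input is 10.5 dB above T (since output overshoot × R = input overshoot: (12.5 − T)·1.5 = 16 − T gives T = 5.5 dBu).
Check: 5.5 + (16 − 5.5)/1.5 = 5.5 + 7 = 12.5 dBu. ✓

5.5 dBu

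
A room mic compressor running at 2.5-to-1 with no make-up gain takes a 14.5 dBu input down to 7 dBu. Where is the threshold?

2 dBu

Gain reduction = 14.5 − 7 = 7.5 dB; output overshoot = GR / (R − 1) = 7.5 / 1.5 = 5 dB.
Threshold = output − output overshoot = 7 − 5 = 2 dBu.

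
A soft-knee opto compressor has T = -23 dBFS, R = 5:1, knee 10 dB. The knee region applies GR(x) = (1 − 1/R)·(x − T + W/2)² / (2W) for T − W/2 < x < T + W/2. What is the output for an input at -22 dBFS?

x − T + W/2 = -22 − (-23) + 5 = 6.
GR = (1 − 1/5) × 6² / 20 = 0.8 × 36 / 20 = 1.44 dB.
Output = -22 − 1.44 = -23.44 dBFS.

-23.44 dBFS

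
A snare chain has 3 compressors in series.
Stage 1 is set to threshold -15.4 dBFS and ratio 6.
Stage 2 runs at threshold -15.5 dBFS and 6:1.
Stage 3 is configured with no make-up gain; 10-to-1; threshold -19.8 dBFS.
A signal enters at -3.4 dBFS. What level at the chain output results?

Stage 1: 12 dB above -15.4 dBFS, reduced 6:1 to 2 dB above → -13.4 dBFS.
Stage 2: -13.4 dBFS is 2.1 dB over -15.5 dBFS; at 6:1 that becomes 0.35 dB over, giving -15.15 dBFS.
Stage 3: overshoot 4.65 dB → 4.65/10 = 0.465 dB → -19.335 dBFS.

-19.335 dBFS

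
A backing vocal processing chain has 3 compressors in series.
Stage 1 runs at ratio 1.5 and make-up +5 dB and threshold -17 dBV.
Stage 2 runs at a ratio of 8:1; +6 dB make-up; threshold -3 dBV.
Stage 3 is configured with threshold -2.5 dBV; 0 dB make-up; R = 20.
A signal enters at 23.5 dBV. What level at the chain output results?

Stage 1: 23.5 dBV is 40.5 dB over -17 dBV; at 1.5:1 that becomes 27 dB over, giving 10 dBV; +5 dB make-up → 15 dBV.
Stage 2: 15 dBV is 18 dB over -3 dBV; at 8:1 that becomes 2.25 dB over, giving -0.75 dBV; +6 dB make-up → 5.25 dBV.
Stage 3: 5.25 dBV is 7.75 dB over -2.5 dBV; at 20:1 that becomes 0.3875 dB over, giving -2.1125 dBV.

-2.1125 dBV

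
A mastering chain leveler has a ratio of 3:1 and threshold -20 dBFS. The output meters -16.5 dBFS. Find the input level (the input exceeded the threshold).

The compressed level sits -16.5 − (-20) = 3.5 dB over threshold.
Before 3:1 compression the overshoot was 3.5 × 3 = 10.5 dB, so input = -20 + 10.5 = -9.5 dBFS.

-9.5 dBFS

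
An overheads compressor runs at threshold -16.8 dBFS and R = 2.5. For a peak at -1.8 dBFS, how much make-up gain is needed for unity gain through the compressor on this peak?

Overshoot 15 dB → 15/2.5 = 6 dB after compression, so the compressed level is -16.8 + 6 = -10.8 dBFS.
Make-up = target − compressed = -1.8 − (-10.8) = 9 dB.

9 dB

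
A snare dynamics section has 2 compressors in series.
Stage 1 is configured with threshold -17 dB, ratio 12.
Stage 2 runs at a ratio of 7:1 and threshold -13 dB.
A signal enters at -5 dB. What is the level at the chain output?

Stage 1: 12 dB above -17 dB, reduced 12:1 to 1 dB above → -16 dB.
Stage 2: below threshold (-16 ≤ -13); passes unchanged; output -16 dB.

-16 dB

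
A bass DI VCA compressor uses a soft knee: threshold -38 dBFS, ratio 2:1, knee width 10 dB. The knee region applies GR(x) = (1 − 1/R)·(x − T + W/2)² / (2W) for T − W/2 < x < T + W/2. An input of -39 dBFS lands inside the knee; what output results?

x − T + W/2 = -39 − (-38) + 5 = 4.
GR = (1 − 1/2) × 4² / 20 = 0.5 × 16 / 20 = 0.4 dB.
Output = -39 − 0.4 = -39.4 dBFS.

-39.4 dBFS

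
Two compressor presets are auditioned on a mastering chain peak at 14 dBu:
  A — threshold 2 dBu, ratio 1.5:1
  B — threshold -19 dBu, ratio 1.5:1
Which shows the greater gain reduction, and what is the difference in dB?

B, by 7 dB

A: 12 dB over, compressed to 8 dB over, so 4 dB of GR.
B: 33 dB over, compressed to 22 dB over, so 11 dB of GR.
B reduces 7 dB more.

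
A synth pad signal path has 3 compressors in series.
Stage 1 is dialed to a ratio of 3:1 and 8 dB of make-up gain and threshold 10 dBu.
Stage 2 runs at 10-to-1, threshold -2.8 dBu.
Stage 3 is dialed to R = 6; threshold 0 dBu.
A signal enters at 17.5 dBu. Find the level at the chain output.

Stage 1: overshoot 7.5 dB → 7.5/3 = 2.5 dB → 12.5 dBu; +8 dB make-up → 20.5 dBu.
Stage 2: 20.5 dBu is 23.3 dB over -2.8 dBu; at 10:1 that becomes 2.33 dB over, giving -0.47 dBu.
Stage 3: -0.47 dBu ≤ 0 dBu, so stage 3 doesn't engage; output -0.47 dBu.

-0.47 dBu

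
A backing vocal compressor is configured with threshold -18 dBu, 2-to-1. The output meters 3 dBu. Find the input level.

That's 21 dB above the -18 dBu threshold.
Undo the ratio: input overshoot = 21 × 2 = 42 dB, giving input = 24 dBu.

24 dBu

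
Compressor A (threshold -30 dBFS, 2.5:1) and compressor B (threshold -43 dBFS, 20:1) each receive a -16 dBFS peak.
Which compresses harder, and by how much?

B, by 17.25 dB

A: 14 dB over, compressed to 5.6 dB over, so 8.4 dB of GR.
B: 27 dB over, compressed to 1.35 dB over, so 25.65 dB of GR.
B applies 17.25 dB more gain reduction.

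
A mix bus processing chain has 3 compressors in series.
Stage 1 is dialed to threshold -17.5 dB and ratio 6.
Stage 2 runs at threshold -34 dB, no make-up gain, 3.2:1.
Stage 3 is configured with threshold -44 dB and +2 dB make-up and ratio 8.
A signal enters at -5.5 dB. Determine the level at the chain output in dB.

Stage 1: overshoot 12 dB → 12/6 = 2 dB → -15.5 dB.
Stage 2: overshoot 18.5 dB → 18.5/3.2 = 5.78125 dB → -28.21875 dB.
Stage 3: -28.21875 dB is 15.78125 dB over -44 dB; at 8:1 that becomes 1.972656 dB over, giving -42.027344 dB; +2 dB make-up → -40.027344 dB.

-40.027344 dB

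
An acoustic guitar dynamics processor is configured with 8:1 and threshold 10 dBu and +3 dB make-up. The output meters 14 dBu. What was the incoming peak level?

Stripping the +3 dB make-up gives 11 dBu at the gain stage.
The compressed level sits 11 − 10 = 1 dB over threshold.
Before 8:1 compression the overshoot was 1 × 8 = 8 dB, so input = 10 + 8 = 18 dBu.

18 dBu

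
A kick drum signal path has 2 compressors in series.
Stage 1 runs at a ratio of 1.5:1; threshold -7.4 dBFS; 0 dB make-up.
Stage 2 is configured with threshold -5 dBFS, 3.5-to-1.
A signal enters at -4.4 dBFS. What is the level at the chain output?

Stage 1: -4.4 dBFS is 3 dB over -7.4 dBFS; at 1.5:1 that becomes 2 dB over, giving -5.4 dBFS.
Stage 2: -5.4 dBFS ≤ -5 dBFS, so stage 2 doesn't engage; output -5.4 dBFS.

-5.4 dBFS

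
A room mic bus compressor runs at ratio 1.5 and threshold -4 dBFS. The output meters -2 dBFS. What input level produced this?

-1 dBFS

The compressed level sits -2 − (-4) = 2 dB over threshold.
Before 1.5:1 compression the overshoot was 2 × 1.5 = 3 dB, so input = -4 + 3 = -1 dBFS.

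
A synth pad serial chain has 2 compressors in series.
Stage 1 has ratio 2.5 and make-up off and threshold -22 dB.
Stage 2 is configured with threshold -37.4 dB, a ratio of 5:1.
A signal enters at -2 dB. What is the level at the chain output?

Stage 1: 20 dB above -22 dB, reduced 2.5:1 to 8 dB above → -14 dB.
Stage 2: 23.4 dB above -37.4 dB, reduced 5:1 to 4.68 dB above → -32.72 dB.

-32.72 dB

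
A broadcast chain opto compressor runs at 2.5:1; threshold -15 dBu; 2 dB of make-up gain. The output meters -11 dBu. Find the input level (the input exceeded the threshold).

-10 dBu

Stripping the +2 dB make-up gives -13 dBu at the gain stage.
Post-compression overshoot = -13 − (-15) = 2 dB.
Undo the ratio: input overshoot = 2 × 2.5 = 5 dB, giving input = -10 dBu.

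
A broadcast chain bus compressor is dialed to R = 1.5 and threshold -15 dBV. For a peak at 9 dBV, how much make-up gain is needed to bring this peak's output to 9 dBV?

Without make-up, output = threshold + overshoot/1.5 = -15 + 16 = 1 dBV.
Gap to target: 8 dB.

8 dB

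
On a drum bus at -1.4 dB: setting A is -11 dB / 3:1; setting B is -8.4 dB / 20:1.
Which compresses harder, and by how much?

A: overshoot 9.6 dB → output overshoot 3.2 dB → GR 6.4 dB.
B: overshoot 7 dB → output overshoot 0.35 dB → GR 6.65 dB.
Difference: 0.25 dB in favour of B.

B, by 0.25 dB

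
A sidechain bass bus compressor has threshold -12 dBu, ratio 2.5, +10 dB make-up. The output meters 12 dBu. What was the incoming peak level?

23 dBu

Stripping the +10 dB make-up gives 2 dBu at the gain stage.
That's 14 dB above the -12 dBu threshold.
Input overshoot = R × output overshoot = 35 dB → input = -12 + 35 = 23 dBu.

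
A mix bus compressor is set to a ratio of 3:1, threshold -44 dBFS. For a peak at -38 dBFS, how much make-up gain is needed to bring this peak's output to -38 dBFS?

4 dB

Without make-up, output = threshold + overshoot/3 = -44 + 2 = -42 dBFS.
Gap to target: 4 dB.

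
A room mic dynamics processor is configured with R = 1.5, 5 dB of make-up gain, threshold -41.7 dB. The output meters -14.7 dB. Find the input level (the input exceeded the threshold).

-8.7 dB

Remove make-up: -14.7 − 5 = -19.7 dB.
Post-compression overshoot = -19.7 − (-41.7) = 22 dB.
Undo the ratio: input overshoot = 22 × 1.5 = 33 dB, giving input = -8.7 dB.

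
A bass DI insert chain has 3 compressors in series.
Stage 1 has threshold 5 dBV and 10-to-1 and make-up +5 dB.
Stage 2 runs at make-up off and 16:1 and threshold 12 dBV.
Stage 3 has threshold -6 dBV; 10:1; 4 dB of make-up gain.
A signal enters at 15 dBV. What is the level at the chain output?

Stage 1: 15 dBV is 10 dB over 5 dBV; at 10:1 that becomes 1 dB over, giving 6 dBV; +5 dB make-up → 11 dBV.
Stage 2: 11 dBV is at or below the 12 dBV threshold — no compression; output 11 dBV.
Stage 3: 11 dBV is 17 dB over -6 dBV; at 10:1 that becomes 1.7 dB over, giving -4.3 dBV; +4 dB make-up → -0.3 dBV.

-0.3 dBV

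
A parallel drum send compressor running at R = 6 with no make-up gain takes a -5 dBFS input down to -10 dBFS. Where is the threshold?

Input is 6 dB above T (since output overshoot × R = input overshoot: (-10 − T)·6 = -5 − T gives T = -11 dBFS).
Check: -11 + (-5 − (-11))/6 = -11 + 1 = -10 dBFS. ✓

-11 dBFS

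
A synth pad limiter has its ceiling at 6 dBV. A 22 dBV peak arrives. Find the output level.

6 dBV

The limiter clamps the peak to its 6 dBV ceiling.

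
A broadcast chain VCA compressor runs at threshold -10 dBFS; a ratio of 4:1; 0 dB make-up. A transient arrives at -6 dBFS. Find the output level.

-9 dBFS

The input is 4 dB above the -10 dBFS threshold.
4:1 compression reduces that to 4/4 = 1 dB over.
That puts the output at -9 dBFS.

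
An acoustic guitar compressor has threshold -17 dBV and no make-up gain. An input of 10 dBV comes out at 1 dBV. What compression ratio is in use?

Input overshoot = 10 − (-17) = 27 dB; output overshoot = 1 − (-17) = 18 dB.
Ratio = 27 / 18 = 1.5.

1.5:1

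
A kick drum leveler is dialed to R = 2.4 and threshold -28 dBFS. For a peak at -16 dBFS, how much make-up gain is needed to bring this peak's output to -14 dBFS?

Overshoot 12 dB → 12/2.4 = 5 dB after compression, so the compressed level is -28 + 5 = -23 dBFS.
Make-up = target − compressed = -14 − (-23) = 9 dB.

9 dB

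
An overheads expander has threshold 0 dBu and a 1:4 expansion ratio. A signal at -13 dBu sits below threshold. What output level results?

The input is 13 dB below the 0 dBu threshold.
A 1:4 expander multiplies undershoot by 4: 13 × 4 = 52 dB below threshold.
Output = 0 − 52 = -52 dBu.

-52 dBu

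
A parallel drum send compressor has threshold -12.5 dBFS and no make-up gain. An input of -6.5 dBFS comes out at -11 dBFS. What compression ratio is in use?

4:1

Input overshoot = -6.5 − (-12.5) = 6 dB; output overshoot = -11 − (-12.5) = 1.5 dB.
Ratio = 6 / 1.5 = 4.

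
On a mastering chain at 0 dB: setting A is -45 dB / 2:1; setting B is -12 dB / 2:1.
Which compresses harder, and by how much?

A, by 16.5 dB

A: overshoot 45 dB → output overshoot 22.5 dB → GR 22.5 dB.
B: overshoot 12 dB → output overshoot 6 dB → GR 6 dB.
Difference: 16.5 dB in favour of A.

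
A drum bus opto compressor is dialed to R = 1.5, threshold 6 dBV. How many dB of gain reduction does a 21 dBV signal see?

5 dB

The signal is 15 dB above threshold.
After 1.5:1 compression the overshoot becomes 15/1.5 = 10 dB.
So the signal is attenuated by 15 − 10 = 5 dB.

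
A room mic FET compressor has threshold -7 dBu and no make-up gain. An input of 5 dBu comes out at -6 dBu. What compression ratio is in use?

Input overshoot = 5 − (-7) = 12 dB; output overshoot = -6 − (-7) = 1 dB.
Ratio = 12 / 1 = 12.

12:1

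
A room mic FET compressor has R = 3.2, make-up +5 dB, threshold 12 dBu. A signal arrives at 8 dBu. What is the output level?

8 dBu is 4 dB below the 12 dBu threshold, so no gain reduction is applied.
Make-up gain adds 5 dB: 8 + 5 = 13 dBu.

13 dBu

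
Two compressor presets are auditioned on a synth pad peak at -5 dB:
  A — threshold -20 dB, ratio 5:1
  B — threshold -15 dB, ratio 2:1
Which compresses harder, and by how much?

A, by 7 dB

A: overshoot 15 dB → output overshoot 3 dB → GR 12 dB.
B: overshoot 10 dB → output overshoot 5 dB → GR 5 dB.
Difference: 7 dB in favour of A.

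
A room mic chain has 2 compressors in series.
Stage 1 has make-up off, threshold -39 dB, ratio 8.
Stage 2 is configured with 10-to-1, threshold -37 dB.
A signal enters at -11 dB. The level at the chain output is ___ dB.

Stage 1: 28 dB above -39 dB, reduced 8:1 to 3.5 dB above → -35.5 dB.
Stage 2: overshoot 1.5 dB → 1.5/10 = 0.15 dB → -36.85 dB.

-36.85 dB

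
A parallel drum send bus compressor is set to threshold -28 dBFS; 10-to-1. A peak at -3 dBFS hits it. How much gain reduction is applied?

The signal is 25 dB above threshold.
At 10:1, output sits 25/10 = 2.5 dB above threshold.
So the signal is attenuated by 25 − 2.5 = 22.5 dB.

22.5 dB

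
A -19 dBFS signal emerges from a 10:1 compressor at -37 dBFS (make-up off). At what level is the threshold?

Let T be the threshold. Output overshoot = (input overshoot)/R, so -37 − T = (-19 − T)/10.
10·(-37 − T) = -19 − T → 9·T = -370 − (-19) = -351.
T = -351/9 = -39 dBFS.

-39 dBFS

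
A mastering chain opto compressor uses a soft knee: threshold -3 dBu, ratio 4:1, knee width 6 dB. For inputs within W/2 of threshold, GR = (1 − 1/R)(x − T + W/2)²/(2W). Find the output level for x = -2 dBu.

-3 dBu

x − T + W/2 = -2 − (-3) + 3 = 4.
GR = (1 − 1/4) × 4² / 12 = 0.75 × 16 / 12 = 1 dB.
Output = -2 − 1 = -3 dBu.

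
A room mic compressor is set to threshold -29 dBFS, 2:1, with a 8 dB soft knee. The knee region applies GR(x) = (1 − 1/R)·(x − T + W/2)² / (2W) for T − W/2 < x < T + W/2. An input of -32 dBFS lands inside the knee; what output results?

x − T + W/2 = -32 − (-29) + 4 = 1.
GR = (1 − 1/2) × 1² / 16 = 0.5 × 1 / 16 = 0.03125 dB.
Output = -32 − 0.03125 = -32.03125 dBFS.

-32.03125 dBFS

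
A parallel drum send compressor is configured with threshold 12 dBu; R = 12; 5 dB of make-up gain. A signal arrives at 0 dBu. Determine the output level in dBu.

0 dBu is 12 dB below the 12 dBu threshold, so no gain reduction is applied.
Make-up gain adds 5 dB: 0 + 5 = 5 dBu.

5 dBu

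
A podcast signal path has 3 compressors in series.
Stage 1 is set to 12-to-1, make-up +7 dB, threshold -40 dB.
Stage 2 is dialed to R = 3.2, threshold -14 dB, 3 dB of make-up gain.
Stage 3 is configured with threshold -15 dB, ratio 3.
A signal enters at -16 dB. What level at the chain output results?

Stage 1: 24 dB above -40 dB, reduced 12:1 to 2 dB above → -38 dB; +7 dB make-up → -31 dB.
Stage 2: below threshold (-31 ≤ -14); passes unchanged; make-up brings it to -28 dB.
Stage 3: -28 dB is at or below the -15 dB threshold — no compression; output -28 dB.

-28 dB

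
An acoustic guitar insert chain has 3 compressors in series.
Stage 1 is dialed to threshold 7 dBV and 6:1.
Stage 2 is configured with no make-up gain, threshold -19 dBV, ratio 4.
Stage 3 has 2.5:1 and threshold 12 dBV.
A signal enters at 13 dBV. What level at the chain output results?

-12.25 dBV

Stage 1: overshoot 6 dB → 6/6 = 1 dB → 8 dBV.
Stage 2: 8 dBV is 27 dB over -19 dBV; at 4:1 that becomes 6.75 dB over, giving -12.25 dBV.
Stage 3: -12.25 dBV is at or below the 12 dBV threshold — no compression; output -12.25 dBV.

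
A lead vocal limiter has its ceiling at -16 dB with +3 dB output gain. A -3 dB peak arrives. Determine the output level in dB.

-13 dB

A brickwall limiter is an ∞:1 compressor: any input above the ceiling is clamped to -16 dB.
Output gain then adds 3 dB: -16 + 3 = -13 dB.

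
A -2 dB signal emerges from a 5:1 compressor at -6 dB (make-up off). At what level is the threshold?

Gain reduction = -2 − (-6) = 4 dB; output overshoot = GR / (R − 1) = 4 / 4 = 1 dB.
Threshold = output − output overshoot = -6 − 1 = -7 dB.

-7 dB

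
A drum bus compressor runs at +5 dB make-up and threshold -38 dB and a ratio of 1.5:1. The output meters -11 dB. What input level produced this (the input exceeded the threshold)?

Stripping the +5 dB make-up gives -16 dB at the gain stage.
Post-compression overshoot = -16 − (-38) = 22 dB.
Before 1.5:1 compression the overshoot was 22 × 1.5 = 33 dB, so input = -38 + 33 = -5 dB.

-5 dB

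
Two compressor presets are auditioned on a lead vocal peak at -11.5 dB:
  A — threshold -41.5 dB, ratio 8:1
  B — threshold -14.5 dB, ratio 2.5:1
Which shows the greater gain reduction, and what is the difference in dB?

A: GR = 30 − 30/8 = 26.25 dB.
B: GR = 3 − 3/2.5 = 1.8 dB.
A applies 24.45 dB more gain reduction.

A, by 24.45 dB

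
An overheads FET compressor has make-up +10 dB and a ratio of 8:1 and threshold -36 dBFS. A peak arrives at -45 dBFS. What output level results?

-45 dBFS is 9 dB below the -36 dBFS threshold, so no gain reduction is applied.
Make-up gain adds 10 dB: -45 + 10 = -35 dBFS.

-35 dBFS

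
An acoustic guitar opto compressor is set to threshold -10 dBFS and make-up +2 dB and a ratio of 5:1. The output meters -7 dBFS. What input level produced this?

-5 dBFS

Before make-up, the level was -7 − 2 = -9 dBFS.
Post-compression overshoot = -9 − (-10) = 1 dB.
Undo the ratio: input overshoot = 1 × 5 = 5 dB, giving input = -5 dBFS.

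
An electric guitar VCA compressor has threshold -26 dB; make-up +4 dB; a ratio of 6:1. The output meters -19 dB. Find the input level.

-8 dB

Remove make-up: -19 − 4 = -23 dB.
That's 3 dB above the -26 dB threshold.
Before 6:1 compression the overshoot was 3 × 6 = 18 dB, so input = -26 + 18 = -8 dB.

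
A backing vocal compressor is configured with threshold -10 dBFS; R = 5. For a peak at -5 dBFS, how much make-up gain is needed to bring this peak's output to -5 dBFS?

Without make-up, output = threshold + overshoot/5 = -10 + 1 = -9 dBFS.
Gap to target: 4 dB.

4 dB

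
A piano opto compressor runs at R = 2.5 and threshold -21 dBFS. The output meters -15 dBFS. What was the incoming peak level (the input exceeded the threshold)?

-6 dBFS

Post-compression overshoot = -15 − (-21) = 6 dB.
Undo the ratio: input overshoot = 6 × 2.5 = 15 dB, giving input = -6 dBFS.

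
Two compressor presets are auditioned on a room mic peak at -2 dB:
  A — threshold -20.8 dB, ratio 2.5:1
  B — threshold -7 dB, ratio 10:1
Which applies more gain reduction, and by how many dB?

A, by 6.78 dB

A: 18.8 dB over, compressed to 7.52 dB over, so 11.28 dB of GR.
B: 5 dB over, compressed to 0.5 dB over, so 4.5 dB of GR.
A applies 6.78 dB more gain reduction.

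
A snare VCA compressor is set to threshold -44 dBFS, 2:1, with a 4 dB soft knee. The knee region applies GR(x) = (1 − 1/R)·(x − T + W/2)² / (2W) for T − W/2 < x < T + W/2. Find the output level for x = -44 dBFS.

-44.25 dBFS

x − T + W/2 = -44 − (-44) + 2 = 2.
GR = (1 − 1/2) × 2² / 8 = 0.5 × 4 / 8 = 0.25 dB.
Output = -44 − 0.25 = -44.25 dBFS.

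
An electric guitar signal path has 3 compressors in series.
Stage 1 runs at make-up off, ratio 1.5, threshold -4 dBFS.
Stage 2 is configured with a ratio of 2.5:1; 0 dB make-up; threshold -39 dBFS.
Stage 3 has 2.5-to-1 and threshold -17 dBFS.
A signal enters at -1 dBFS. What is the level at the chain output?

-24.2 dBFS

Stage 1: overshoot 3 dB → 3/1.5 = 2 dB → -2 dBFS.
Stage 2: -2 dBFS is 37 dB over -39 dBFS; at 2.5:1 that becomes 14.8 dB over, giving -24.2 dBFS.
Stage 3: -24.2 dBFS ≤ -17 dBFS, so stage 3 doesn't engage; output -24.2 dBFS.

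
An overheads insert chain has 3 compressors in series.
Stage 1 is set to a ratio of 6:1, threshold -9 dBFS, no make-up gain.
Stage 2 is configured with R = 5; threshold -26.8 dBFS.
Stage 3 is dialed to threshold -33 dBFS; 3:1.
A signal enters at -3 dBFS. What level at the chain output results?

Stage 1: 6 dB above -9 dBFS, reduced 6:1 to 1 dB above → -8 dBFS.
Stage 2: overshoot 18.8 dB → 18.8/5 = 3.76 dB → -23.04 dBFS.
Stage 3: 9.96 dB above -33 dBFS, reduced 3:1 to 3.32 dB above → -29.68 dBFS.

-29.68 dBFS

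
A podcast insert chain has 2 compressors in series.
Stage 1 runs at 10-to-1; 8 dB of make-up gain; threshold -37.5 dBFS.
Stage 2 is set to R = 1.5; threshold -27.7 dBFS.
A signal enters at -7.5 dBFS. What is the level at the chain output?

-26.9 dBFS

Stage 1: -7.5 dBFS is 30 dB over -37.5 dBFS; at 10:1 that becomes 3 dB over, giving -34.5 dBFS; +8 dB make-up → -26.5 dBFS.
Stage 2: overshoot 1.2 dB → 1.2/1.5 = 0.8 dB → -26.9 dBFS.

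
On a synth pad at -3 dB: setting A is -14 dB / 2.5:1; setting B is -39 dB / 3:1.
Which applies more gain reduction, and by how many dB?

B, by 17.4 dB

A: GR = 11 − 11/2.5 = 6.6 dB.
B: GR = 36 − 36/3 = 24 dB.
Difference: 17.4 dB in favour of B.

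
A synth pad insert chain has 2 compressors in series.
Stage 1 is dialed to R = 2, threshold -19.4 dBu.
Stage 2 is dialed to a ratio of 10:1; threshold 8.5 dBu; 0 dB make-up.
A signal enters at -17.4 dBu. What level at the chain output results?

Stage 1: 2 dB above -19.4 dBu, reduced 2:1 to 1 dB above → -18.4 dBu.
Stage 2: -18.4 dBu ≤ 8.5 dBu, so stage 2 doesn't engage; output -18.4 dBu.

-18.4 dBu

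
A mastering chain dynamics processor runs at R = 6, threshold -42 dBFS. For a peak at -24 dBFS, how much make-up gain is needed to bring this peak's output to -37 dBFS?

2 dB

The peak compresses to -42 + 18/6 = -39 dBFS.
To reach -37 dBFS requires -37 − (-39) = 2 dB of make-up.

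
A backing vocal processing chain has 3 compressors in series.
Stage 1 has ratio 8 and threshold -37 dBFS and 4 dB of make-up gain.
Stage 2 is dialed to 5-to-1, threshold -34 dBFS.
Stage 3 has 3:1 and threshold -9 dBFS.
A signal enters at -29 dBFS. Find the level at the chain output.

Stage 1: 8 dB above -37 dBFS, reduced 8:1 to 1 dB above → -36 dBFS; +4 dB make-up → -32 dBFS.
Stage 2: overshoot 2 dB → 2/5 = 0.4 dB → -33.6 dBFS.
Stage 3: below threshold (-33.6 ≤ -9); passes unchanged; output -33.6 dBFS.

-33.6 dBFS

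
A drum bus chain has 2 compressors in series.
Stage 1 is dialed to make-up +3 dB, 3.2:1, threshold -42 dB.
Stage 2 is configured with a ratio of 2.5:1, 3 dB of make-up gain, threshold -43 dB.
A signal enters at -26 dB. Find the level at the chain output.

-36.4 dB

Stage 1: 16 dB above -42 dB, reduced 3.2:1 to 5 dB above → -37 dB; +3 dB make-up → -34 dB.
Stage 2: overshoot 9 dB → 9/2.5 = 3.6 dB → -39.4 dB; +3 dB make-up → -36.4 dB.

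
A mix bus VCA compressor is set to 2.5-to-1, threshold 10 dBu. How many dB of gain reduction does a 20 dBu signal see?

The signal is 10 dB above threshold.
At 2.5:1, output sits 10/2.5 = 4 dB above threshold.
So the signal is attenuated by 10 − 4 = 6 dB.

6 dB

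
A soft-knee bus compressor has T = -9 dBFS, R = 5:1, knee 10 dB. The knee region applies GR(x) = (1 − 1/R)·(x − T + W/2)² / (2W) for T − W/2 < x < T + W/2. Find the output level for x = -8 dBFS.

x − T + W/2 = -8 − (-9) + 5 = 6.
GR = (1 − 1/5) × 6² / 20 = 0.8 × 36 / 20 = 1.44 dB.
Output = -8 − 1.44 = -9.44 dBFS.

-9.44 dBFS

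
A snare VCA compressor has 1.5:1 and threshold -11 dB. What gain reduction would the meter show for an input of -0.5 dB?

3.5 dB

The signal is 10.5 dB above threshold.
At 1.5:1, output sits 10.5/1.5 = 7 dB above threshold.
GR = overshoot in − overshoot out = 10.5 − 7 = 3.5 dB.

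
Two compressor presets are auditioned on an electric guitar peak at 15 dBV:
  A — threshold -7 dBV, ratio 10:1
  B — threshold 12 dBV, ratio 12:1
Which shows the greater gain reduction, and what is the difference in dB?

A, by 17.05 dB

A: 22 dB over, compressed to 2.2 dB over, so 19.8 dB of GR.
B: 3 dB over, compressed to 0.25 dB over, so 2.75 dB of GR.
A applies 17.05 dB more gain reduction.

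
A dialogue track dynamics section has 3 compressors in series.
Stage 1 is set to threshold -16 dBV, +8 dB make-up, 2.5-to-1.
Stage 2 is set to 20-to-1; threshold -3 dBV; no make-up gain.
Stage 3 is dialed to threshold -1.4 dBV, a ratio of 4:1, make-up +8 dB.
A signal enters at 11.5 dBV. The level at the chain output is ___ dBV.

5.3 dBV

Stage 1: 27.5 dB above -16 dBV, reduced 2.5:1 to 11 dB above → -5 dBV; +8 dB make-up → 3 dBV.
Stage 2: 3 dBV is 6 dB over -3 dBV; at 20:1 that becomes 0.3 dB over, giving -2.7 dBV.
Stage 3: -2.7 dBV is at or below the -1.4 dBV threshold — no compression; make-up brings it to 5.3 dBV.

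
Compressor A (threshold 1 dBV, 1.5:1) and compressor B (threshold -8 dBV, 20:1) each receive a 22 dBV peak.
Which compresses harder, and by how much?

A: overshoot 21 dB → output overshoot 14 dB → GR 7 dB.
B: overshoot 30 dB → output overshoot 1.5 dB → GR 28.5 dB.
Difference: 21.5 dB in favour of B.

B, by 21.5 dB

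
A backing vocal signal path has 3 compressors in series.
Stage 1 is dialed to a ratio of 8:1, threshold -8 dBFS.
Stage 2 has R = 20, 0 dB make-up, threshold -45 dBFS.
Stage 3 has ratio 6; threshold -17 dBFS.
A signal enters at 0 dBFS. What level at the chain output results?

-43.1 dBFS

Stage 1: overshoot 8 dB → 8/8 = 1 dB → -7 dBFS.
Stage 2: overshoot 38 dB → 38/20 = 1.9 dB → -43.1 dBFS.
Stage 3: -43.1 dBFS is at or below the -17 dBFS threshold — no compression; output -43.1 dBFS.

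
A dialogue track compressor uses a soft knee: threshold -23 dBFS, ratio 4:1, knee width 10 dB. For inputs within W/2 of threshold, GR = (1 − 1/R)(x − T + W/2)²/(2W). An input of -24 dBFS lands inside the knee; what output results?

-24.6 dBFS

x − T + W/2 = -24 − (-23) + 5 = 4.
GR = (1 − 1/4) × 4² / 20 = 0.75 × 16 / 20 = 0.6 dB.
Output = -24 − 0.6 = -24.6 dBFS.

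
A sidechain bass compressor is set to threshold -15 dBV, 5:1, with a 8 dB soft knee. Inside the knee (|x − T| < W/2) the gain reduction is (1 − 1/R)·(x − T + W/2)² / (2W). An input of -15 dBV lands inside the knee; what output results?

-15.8 dBV

x − T + W/2 = -15 − (-15) + 4 = 4.
GR = (1 − 1/5) × 4² / 16 = 0.8 × 16 / 16 = 0.8 dB.
Output = -15 − 0.8 = -15.8 dBV.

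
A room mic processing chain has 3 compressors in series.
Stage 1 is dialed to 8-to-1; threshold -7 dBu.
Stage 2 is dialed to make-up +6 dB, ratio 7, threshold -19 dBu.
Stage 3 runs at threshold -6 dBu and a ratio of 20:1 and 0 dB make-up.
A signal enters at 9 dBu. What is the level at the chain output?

-11 dBu

Stage 1: 16 dB above -7 dBu, reduced 8:1 to 2 dB above → -5 dBu.
Stage 2: 14 dB above -19 dBu, reduced 7:1 to 2 dB above → -17 dBu; +6 dB make-up → -11 dBu.
Stage 3: -11 dBu is at or below the -6 dBu threshold — no compression; output -11 dBu.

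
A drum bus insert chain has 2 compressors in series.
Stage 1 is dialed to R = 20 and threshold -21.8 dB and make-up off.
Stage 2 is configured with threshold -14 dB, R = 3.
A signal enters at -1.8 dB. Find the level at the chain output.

-20.8 dB

Stage 1: -1.8 dB is 20 dB over -21.8 dB; at 20:1 that becomes 1 dB over, giving -20.8 dB.
Stage 2: -20.8 dB is at or below the -14 dB threshold — no compression; output -20.8 dB.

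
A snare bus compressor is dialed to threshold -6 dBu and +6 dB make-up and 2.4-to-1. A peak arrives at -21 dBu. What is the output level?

-21 dBu is 15 dB below the -6 dBu threshold, so no gain reduction is applied.
Make-up gain adds 6 dB: -21 + 6 = -15 dBu.

-15 dBu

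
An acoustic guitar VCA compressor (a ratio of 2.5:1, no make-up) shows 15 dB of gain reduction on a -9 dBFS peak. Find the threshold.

Let T be the threshold. Output overshoot = (input overshoot)/R, so -24 − T = (-9 − T)/2.5.
2.5·(-24 − T) = -9 − T → 1.5·T = -60 − (-9) = -51.
T = -51/1.5 = -34 dBFS.

-34 dBFS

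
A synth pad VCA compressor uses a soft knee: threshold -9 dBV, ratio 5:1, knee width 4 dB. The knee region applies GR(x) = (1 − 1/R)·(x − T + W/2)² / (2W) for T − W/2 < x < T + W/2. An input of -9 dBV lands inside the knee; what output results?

x − T + W/2 = -9 − (-9) + 2 = 2.
GR = (1 − 1/5) × 2² / 8 = 0.8 × 4 / 8 = 0.4 dB.
Output = -9 − 0.4 = -9.4 dBV.

-9.4 dBV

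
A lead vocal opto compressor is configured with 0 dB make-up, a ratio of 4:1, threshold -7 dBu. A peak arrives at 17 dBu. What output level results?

17 dBu sits 24 dB over threshold.
At 4:1 the overshoot is divided by 4, leaving 6 dB above threshold.
That puts the output at -1 dBu.

-1 dBu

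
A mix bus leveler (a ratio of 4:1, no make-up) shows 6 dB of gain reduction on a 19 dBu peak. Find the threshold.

Let T be the threshold. Output overshoot = (input overshoot)/R, so 13 − T = (19 − T)/4.
4·(13 − T) = 19 − T → 3·T = 52 − 19 = 33.
T = 33/3 = 11 dBu.

11 dBu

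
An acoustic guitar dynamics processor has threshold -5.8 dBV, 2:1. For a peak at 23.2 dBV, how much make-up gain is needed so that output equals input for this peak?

14.5 dB

The peak compresses to -5.8 + 29/2 = 8.7 dBV.
To reach 23.2 dBV requires 23.2 − 8.7 = 14.5 dB of make-up.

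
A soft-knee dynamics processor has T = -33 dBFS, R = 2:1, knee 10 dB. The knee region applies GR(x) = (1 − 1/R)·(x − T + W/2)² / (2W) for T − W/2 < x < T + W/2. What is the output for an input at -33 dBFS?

x − T + W/2 = -33 − (-33) + 5 = 5.
GR = (1 − 1/2) × 5² / 20 = 0.5 × 25 / 20 = 0.625 dB.
Output = -33 − 0.625 = -33.625 dBFS.

-33.625 dBFS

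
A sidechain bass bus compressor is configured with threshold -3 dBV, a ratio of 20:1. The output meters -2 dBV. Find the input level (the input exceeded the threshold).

17 dBV

The compressed level sits -2 − (-3) = 1 dB over threshold.
Before 20:1 compression the overshoot was 1 × 20 = 20 dB, so input = -3 + 20 = 17 dBV.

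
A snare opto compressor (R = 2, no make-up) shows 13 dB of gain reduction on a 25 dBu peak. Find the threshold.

-1 dBu

Gain reduction = 25 − 12 = 13 dB; output overshoot = GR / (R − 1) = 13 / 1 = 13 dB.
Threshold = output − output overshoot = 12 − 13 = -1 dBu.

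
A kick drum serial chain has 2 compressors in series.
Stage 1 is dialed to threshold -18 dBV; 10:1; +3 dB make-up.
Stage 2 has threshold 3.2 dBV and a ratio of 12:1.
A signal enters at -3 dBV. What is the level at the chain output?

Stage 1: -3 dBV is 15 dB over -18 dBV; at 10:1 that becomes 1.5 dB over, giving -16.5 dBV; +3 dB make-up → -13.5 dBV.
Stage 2: below threshold (-13.5 ≤ 3.2); passes unchanged; output -13.5 dBV.

-13.5 dBV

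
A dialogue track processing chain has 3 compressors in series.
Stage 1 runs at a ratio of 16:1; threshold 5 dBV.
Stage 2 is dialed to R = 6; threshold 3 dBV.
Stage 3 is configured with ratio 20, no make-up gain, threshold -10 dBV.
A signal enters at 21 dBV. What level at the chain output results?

Stage 1: 21 dBV is 16 dB over 5 dBV; at 16:1 that becomes 1 dB over, giving 6 dBV.
Stage 2: overshoot 3 dB → 3/6 = 0.5 dB → 3.5 dBV.
Stage 3: 3.5 dBV is 13.5 dB over -10 dBV; at 20:1 that becomes 0.675 dB over, giving -9.325 dBV.

-9.325 dBV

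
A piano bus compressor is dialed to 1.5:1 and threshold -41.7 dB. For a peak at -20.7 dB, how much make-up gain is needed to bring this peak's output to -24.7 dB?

Without make-up, output = threshold + overshoot/1.5 = -41.7 + 14 = -27.7 dB.
Gap to target: 3 dB.

3 dB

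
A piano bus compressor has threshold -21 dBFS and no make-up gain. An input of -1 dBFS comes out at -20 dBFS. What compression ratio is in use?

20:1

Input overshoot = -1 − (-21) = 20 dB; output overshoot = -20 − (-21) = 1 dB.
Ratio = 20 / 1 = 20.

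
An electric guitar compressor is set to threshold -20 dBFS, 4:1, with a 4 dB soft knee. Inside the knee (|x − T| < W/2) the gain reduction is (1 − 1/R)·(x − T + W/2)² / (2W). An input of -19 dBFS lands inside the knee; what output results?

x − T + W/2 = -19 − (-20) + 2 = 3.
GR = (1 − 1/4) × 3² / 8 = 0.75 × 9 / 8 = 0.84375 dB.
Output = -19 − 0.84375 = -19.84375 dBFS.

-19.84375 dBFS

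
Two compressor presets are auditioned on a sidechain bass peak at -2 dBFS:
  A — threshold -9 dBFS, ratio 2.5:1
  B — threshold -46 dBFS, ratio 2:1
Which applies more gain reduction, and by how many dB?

A: overshoot 7 dB → output overshoot 2.8 dB → GR 4.2 dB.
B: overshoot 44 dB → output overshoot 22 dB → GR 22 dB.
Difference: 17.8 dB in favour of B.

B, by 17.8 dB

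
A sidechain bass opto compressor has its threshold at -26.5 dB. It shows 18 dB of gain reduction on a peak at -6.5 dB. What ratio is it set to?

10:1

Input overshoot = -6.5 − (-26.5) = 20 dB.
Output overshoot = 20 − 18 = 2 dB.
Ratio = input overshoot / output overshoot = 20 / 2 = 10.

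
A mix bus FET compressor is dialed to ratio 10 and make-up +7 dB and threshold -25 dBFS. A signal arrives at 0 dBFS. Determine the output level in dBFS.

0 dBFS sits 25 dB over threshold.
The 25 dB excess becomes 2.5 dB after 10:1 reduction.
Output = -25 + 2.5 = -22.5 dBFS; make-up adds 7 dB, giving -15.5 dBFS.

-15.5 dBFS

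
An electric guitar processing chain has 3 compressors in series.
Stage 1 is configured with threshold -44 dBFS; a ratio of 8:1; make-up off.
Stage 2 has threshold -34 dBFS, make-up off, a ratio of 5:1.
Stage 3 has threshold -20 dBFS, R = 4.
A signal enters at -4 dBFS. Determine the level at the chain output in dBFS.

Stage 1: overshoot 40 dB → 40/8 = 5 dB → -39 dBFS.
Stage 2: -39 dBFS is at or below the -34 dBFS threshold — no compression; output -39 dBFS.
Stage 3: -39 dBFS is at or below the -20 dBFS threshold — no compression; output -39 dBFS.

-39 dBFS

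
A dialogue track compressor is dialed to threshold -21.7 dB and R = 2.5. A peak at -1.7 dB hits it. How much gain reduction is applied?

12 dB

Overshoot = -1.7 − (-21.7) = 20 dB.
A 2.5:1 ratio leaves 8 dB of that excess.
So the signal is attenuated by 20 − 8 = 12 dB.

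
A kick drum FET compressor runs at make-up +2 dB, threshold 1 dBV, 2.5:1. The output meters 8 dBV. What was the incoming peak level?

Remove make-up: 8 − 2 = 6 dBV.
The compressed level sits 6 − 1 = 5 dB over threshold.
Input overshoot = R × output overshoot = 12.5 dB → input = 1 + 12.5 = 13.5 dBV.

13.5 dBV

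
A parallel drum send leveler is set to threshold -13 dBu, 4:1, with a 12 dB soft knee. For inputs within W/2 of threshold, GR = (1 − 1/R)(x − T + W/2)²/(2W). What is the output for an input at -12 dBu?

x − T + W/2 = -12 − (-13) + 6 = 7.
GR = (1 − 1/4) × 7² / 24 = 0.75 × 49 / 24 = 1.53125 dB.
Output = -12 − 1.53125 = -13.53125 dBu.

-13.53125 dBu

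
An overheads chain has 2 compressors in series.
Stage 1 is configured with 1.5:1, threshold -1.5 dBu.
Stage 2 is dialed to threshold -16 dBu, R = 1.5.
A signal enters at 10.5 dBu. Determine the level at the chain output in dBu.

Stage 1: 10.5 dBu is 12 dB over -1.5 dBu; at 1.5:1 that becomes 8 dB over, giving 6.5 dBu.
Stage 2: 22.5 dB above -16 dBu, reduced 1.5:1 to 15 dB above → -1 dBu.

-1 dBu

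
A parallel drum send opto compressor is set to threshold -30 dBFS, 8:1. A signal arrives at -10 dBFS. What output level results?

Overshoot: -10 − (-30) = 20 dB.
At 8:1 the overshoot is divided by 8, leaving 2.5 dB above threshold.
So the level is -30 + 2.5 = -27.5 dBFS.

-27.5 dBFS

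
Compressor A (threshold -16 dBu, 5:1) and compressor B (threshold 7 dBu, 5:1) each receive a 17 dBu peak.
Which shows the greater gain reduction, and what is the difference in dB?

A: GR = 33 − 33/5 = 26.4 dB.
B: GR = 10 − 10/5 = 8 dB.
A applies 18.4 dB more gain reduction.

A, by 18.4 dB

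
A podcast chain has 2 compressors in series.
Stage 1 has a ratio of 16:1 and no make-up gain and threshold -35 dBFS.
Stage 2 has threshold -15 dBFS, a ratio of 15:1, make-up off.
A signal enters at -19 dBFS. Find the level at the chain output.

Stage 1: overshoot 16 dB → 16/16 = 1 dB → -34 dBFS.
Stage 2: below threshold (-34 ≤ -15); passes unchanged; output -34 dBFS.

-34 dBFS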